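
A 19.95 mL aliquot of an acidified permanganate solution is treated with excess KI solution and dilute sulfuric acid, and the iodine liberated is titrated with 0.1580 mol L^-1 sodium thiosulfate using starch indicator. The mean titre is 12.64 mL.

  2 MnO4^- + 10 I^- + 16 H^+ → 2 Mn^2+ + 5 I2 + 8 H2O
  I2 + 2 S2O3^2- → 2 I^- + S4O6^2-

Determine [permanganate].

0.02002 mol/L

n(S2O3^2-) = 0.01264 × 0.1580 = 1.997 × 10^-3 mol
n(I2) = n(S2O3^2-)/2 = 9.986 × 10^-4 mol
From the 2:5 ratio, n(MnO4^-) in the aliquot = 2/5 × 9.986 × 10^-4 = 3.994 × 10^-4 mol
[MnO4^-] = 3.994 × 10^-4 / 0.01995 = 0.02002 mol/L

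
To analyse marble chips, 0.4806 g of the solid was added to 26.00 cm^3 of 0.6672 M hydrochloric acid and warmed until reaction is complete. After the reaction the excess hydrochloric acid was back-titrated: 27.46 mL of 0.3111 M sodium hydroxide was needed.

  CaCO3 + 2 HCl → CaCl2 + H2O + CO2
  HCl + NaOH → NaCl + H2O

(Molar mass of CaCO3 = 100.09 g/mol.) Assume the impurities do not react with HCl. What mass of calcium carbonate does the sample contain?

0.4406 g

n(HCl) added = 0.02600 × 0.6672 = 0.01735 mol
n(NaOH) used in back-titration = 0.02746 × 0.3111 = 8.543 × 10^-3 mol
n(HCl) left over = 8.543 × 10^-3 mol (1:1 ratio)
n(HCl) consumed by analyte = 0.01735 − 8.543 × 10^-3 = 8.804 × 10^-3 mol
From the 1:2 ratio, n(CaCO3) = 1/2 × 8.804 × 10^-3 = 4.402 × 10^-3 mol
mass of CaCO3 = 4.402 × 10^-3 × 100.09 = 0.4406 g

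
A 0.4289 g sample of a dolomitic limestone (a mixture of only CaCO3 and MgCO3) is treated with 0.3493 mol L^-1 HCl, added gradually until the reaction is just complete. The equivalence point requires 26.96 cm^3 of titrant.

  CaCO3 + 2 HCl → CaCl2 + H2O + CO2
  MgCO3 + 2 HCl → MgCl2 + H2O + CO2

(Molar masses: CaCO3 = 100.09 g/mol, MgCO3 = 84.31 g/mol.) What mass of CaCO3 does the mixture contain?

n(HCl) = 0.02696 × 0.3493 = 9.417 × 10^-3 mol
Let x = n(CaCO3), y = n(MgCO3).
Titrant: 2x + 2y = 9.417 × 10^-3;  mass: 100.09x + 84.31y = 0.4289
Solving, x = 2.023 × 10^-3 mol, y = 2.686 × 10^-3 mol
mass of CaCO3 = 2.023 × 10^-3 × 100.09 = 0.2025 g

0.2025 g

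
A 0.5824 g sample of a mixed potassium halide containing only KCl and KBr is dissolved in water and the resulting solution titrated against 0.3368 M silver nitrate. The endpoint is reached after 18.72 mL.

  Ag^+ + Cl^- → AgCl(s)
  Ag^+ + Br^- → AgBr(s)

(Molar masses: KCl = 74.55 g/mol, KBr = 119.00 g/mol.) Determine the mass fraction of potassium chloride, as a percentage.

48.35 %

n(AgNO3) = 0.01872 × 0.3368 = 6.305 × 10^-3 mol
Let x = n(KCl), y = n(KBr).
Titrant: 1x + 1y = 6.305 × 10^-3;  mass: 74.55x + 119.00y = 0.5824
Solving, x = 3.777 × 10^-3 mol, y = 2.528 × 10^-3 mol
mass of KCl = 3.777 × 10^-3 × 74.55 = 0.2816 g
% KCl = 0.2816 / 0.5824 × 100 = 48.35 %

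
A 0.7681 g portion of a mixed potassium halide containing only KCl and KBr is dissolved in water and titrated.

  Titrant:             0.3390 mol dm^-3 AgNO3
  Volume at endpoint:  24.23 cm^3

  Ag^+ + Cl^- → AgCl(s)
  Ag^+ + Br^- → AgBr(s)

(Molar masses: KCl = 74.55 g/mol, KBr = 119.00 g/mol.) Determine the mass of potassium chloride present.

n(AgNO3) = 0.02423 × 0.3390 = 8.214 × 10^-3 mol
Let x = n(KCl), y = n(KBr).
Titrant: 1x + 1y = 8.214 × 10^-3;  mass: 74.55x + 119.00y = 0.7681
Solving, x = 4.710 × 10^-3 mol, y = 3.504 × 10^-3 mol
mass of KCl = 4.710 × 10^-3 × 74.55 = 0.3511 g

0.3511 g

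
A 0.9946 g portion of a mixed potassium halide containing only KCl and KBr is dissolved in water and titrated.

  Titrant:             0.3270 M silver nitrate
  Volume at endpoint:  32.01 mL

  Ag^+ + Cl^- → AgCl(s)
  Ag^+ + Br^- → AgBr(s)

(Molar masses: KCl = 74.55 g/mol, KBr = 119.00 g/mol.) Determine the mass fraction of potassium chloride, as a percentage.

42.33 %

n(AgNO3) = 0.03201 × 0.3270 = 0.01047 mol
Let x = n(KCl), y = n(KBr).
Titrant: 1x + 1y = 0.01047;  mass: 74.55x + 119.00y = 0.9946
Solving, x = 5.647 × 10^-3 mol, y = 4.820 × 10^-3 mol
mass of KCl = 5.647 × 10^-3 × 74.55 = 0.4210 g
% KCl = 0.4210 / 0.9946 × 100 = 42.33 %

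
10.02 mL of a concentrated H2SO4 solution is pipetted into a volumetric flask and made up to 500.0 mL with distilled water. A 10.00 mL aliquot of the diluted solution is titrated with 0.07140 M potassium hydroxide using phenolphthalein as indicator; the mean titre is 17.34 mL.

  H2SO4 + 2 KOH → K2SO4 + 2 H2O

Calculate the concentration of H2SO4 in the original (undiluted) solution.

3.089 M

n(KOH) = 0.01734 × 0.07140 = 1.238 × 10^-3 mol
From the 1:2 ratio, n(H2SO4) in the aliquot = 1/2 × 1.238 × 10^-3 = 6.190 × 10^-4 mol
[H2SO4]_dilute = 6.190 × 10^-4 / 0.01000 = 0.06190 mol/L
Dilution factor = 500.0 / 10.02 = 49.90
[H2SO4]_stock = 0.06190 × 49.90 = 3.089 mol/L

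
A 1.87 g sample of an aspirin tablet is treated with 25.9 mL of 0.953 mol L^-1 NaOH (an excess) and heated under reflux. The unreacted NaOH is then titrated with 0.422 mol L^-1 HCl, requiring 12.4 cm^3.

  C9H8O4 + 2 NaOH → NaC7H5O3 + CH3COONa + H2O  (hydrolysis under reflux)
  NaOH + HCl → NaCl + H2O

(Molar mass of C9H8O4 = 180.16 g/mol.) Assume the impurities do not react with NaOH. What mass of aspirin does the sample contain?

1.75 g

n(NaOH) added = 0.0259 × 0.953 = 0.0247 mol
n(HCl) used in back-titration = 0.0124 × 0.422 = 5.23 × 10^-3 mol
n(NaOH) left over = 5.23 × 10^-3 mol (1:1 ratio)
n(NaOH) consumed by analyte = 0.0247 − 5.23 × 10^-3 = 0.0194 mol
From the 1:2 ratio, n(C9H8O4) = 1/2 × 0.0194 = 9.72 × 10^-3 mol
mass of C9H8O4 = 9.72 × 10^-3 × 180.16 = 1.75 g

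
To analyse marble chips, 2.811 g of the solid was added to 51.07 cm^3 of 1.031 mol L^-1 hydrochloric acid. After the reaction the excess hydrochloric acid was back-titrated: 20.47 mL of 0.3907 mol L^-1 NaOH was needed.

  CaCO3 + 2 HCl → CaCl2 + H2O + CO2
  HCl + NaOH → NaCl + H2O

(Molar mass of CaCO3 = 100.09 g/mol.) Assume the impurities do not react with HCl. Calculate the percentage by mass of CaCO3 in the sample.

79.50 %

n(HCl) added = 0.05107 × 1.031 = 0.05265 mol
n(NaOH) used in back-titration = 0.02047 × 0.3907 = 7.998 × 10^-3 mol
n(HCl) left over = 7.998 × 10^-3 mol (1:1 ratio)
n(HCl) consumed by analyte = 0.05265 − 7.998 × 10^-3 = 0.04466 mol
From the 1:2 ratio, n(CaCO3) = 1/2 × 0.04466 = 0.02233 mol
mass of CaCO3 = 0.02233 × 100.09 = 2.235 g
% CaCO3 = 2.235 / 2.811 × 100 = 79.50 %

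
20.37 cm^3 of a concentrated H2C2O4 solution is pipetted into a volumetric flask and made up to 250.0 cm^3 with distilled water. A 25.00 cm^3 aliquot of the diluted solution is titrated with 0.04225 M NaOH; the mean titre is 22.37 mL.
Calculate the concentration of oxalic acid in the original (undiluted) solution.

H2C2O4 + 2 NaOH → Na2C2O4 + 2 H2O
n(NaOH) = 0.02237 × 0.04225 = 9.451 × 10^-4 mol
From the 1:2 ratio, n(H2C2O4) in the aliquot = 1/2 × 9.451 × 10^-4 = 4.726 × 10^-4 mol
[H2C2O4]_dilute = 4.726 × 10^-4 / 0.02500 = 0.01890 mol/L
Dilution factor = 250.0 / 20.37 = 12.27
[H2C2O4]_stock = 0.01890 × 12.27 = 0.2320 mol/L

0.2320 M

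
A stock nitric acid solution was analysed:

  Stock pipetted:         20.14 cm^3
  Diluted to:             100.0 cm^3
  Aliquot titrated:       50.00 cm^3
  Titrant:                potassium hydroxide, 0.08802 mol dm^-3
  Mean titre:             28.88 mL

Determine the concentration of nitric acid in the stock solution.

0.2524 mol/L

HNO3 + KOH → KNO3 + H2O
n(KOH) = 0.02888 × 0.08802 = 2.542 × 10^-3 mol
n(HNO3) in the aliquot = 2.542 × 10^-3 mol (1:1 ratio)
[HNO3]_dilute = 2.542 × 10^-3 / 0.05000 = 0.05084 mol/L
Dilution factor = 100.0 / 20.14 = 4.965
[HNO3]_stock = 0.05084 × 4.965 = 0.2524 mol/L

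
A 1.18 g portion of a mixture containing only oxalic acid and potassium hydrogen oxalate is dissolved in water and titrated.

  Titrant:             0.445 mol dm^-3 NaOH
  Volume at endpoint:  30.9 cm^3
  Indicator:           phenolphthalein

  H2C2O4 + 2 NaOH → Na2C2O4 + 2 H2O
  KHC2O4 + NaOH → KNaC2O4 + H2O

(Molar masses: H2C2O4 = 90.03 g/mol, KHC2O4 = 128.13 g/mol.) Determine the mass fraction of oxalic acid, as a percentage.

n(NaOH) = 0.0309 × 0.445 = 0.0138 mol
Let x = n(H2C2O4), y = n(KHC2O4).
Titrant: 2x + 1y = 0.0138;  mass: 90.03x + 128.13y = 1.18
Solving, x = 3.50 × 10^-3 mol, y = 6.75 × 10^-3 mol
mass of H2C2O4 = 3.50 × 10^-3 × 90.03 = 0.315 g
% H2C2O4 = 0.315 / 1.18 × 100 = 26.7 %

26.7 %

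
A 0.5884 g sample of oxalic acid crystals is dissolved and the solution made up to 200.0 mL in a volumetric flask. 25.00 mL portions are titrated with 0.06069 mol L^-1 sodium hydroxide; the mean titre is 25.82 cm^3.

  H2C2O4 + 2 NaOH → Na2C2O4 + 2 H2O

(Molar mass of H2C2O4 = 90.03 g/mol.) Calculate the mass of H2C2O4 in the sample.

n(NaOH) per titration = 0.02582 × 0.06069 = 1.567 × 10^-3 mol
From the 1:2 ratio, n(H2C2O4) in each aliquot = 1/2 × 1.567 × 10^-3 = 7.835 × 10^-4 mol
n(H2C2O4) in the whole flask = 7.835 × 10^-4 × 200.0/25.00 = 6.268 × 10^-3 mol
mass of H2C2O4 = 6.268 × 10^-3 × 90.03 = 0.5643 g

0.5643 g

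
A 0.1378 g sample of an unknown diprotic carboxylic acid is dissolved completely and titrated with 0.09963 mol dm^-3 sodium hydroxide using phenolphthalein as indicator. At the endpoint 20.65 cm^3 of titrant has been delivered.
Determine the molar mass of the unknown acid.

n(NaOH) = 0.02065 L × 0.09963 mol/L = 2.057 × 10^-3 mol
From the 1:2 ratio, n(H2A) = 1/2 × 2.057 × 10^-3 = 1.029 × 10^-3 mol
M = m / n = 0.1378 g / 1.029 × 10^-3 mol = 134.0 g/mol

134.0 g/mol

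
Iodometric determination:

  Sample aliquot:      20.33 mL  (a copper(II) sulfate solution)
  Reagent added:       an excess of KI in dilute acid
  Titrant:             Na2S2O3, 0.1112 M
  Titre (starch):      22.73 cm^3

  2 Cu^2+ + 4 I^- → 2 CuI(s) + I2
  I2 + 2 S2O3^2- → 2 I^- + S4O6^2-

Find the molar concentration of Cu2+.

n(S2O3^2-) = 0.02273 × 0.1112 = 2.528 × 10^-3 mol
n(I2) = n(S2O3^2-)/2 = 1.264 × 10^-3 mol
From the 2:1 ratio, n(Cu2+) in the aliquot = 2/1 × 1.264 × 10^-3 = 2.528 × 10^-3 mol
[Cu2+] = 2.528 × 10^-3 / 0.02033 = 0.1243 mol/L

0.1243 M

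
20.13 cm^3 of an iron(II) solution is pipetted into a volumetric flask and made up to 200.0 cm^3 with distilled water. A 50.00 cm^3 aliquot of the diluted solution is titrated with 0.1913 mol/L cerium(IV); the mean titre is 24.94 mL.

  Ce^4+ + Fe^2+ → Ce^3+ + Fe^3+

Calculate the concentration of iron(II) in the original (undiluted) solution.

0.9480 mol/L

n(Ce4+) = 0.02494 × 0.1913 = 4.771 × 10^-3 mol
n(Fe2+) in the aliquot = 4.771 × 10^-3 mol (1:1 ratio)
[Fe2+]_dilute = 4.771 × 10^-3 / 0.05000 = 0.09542 mol/L
Dilution factor = 200.0 / 20.13 = 9.935
[Fe2+]_stock = 0.09542 × 9.935 = 0.9480 mol/L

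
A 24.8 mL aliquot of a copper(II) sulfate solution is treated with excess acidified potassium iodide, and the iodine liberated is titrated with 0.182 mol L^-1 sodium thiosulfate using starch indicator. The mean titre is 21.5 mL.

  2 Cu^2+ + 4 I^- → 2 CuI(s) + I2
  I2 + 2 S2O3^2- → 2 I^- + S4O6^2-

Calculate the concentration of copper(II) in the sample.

n(S2O3^2-) = 0.0215 × 0.182 = 3.91 × 10^-3 mol
n(I2) = n(S2O3^2-)/2 = 1.96 × 10^-3 mol
From the 2:1 ratio, n(Cu2+) in the aliquot = 2/1 × 1.96 × 10^-3 = 3.91 × 10^-3 mol
[Cu2+] = 3.91 × 10^-3 / 0.0248 = 0.158 mol/L

0.158 mol/L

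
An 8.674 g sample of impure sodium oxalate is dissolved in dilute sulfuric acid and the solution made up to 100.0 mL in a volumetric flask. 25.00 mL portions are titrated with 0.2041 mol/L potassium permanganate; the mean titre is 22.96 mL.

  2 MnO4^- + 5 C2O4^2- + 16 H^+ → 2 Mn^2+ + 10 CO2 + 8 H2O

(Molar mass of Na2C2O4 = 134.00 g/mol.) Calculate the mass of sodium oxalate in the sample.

n(KMnO4) per titration = 0.02296 × 0.2041 = 4.686 × 10^-3 mol
From the 5:2 ratio, n(Na2C2O4) in each aliquot = 5/2 × 4.686 × 10^-3 = 0.01172 mol
n(Na2C2O4) in the whole flask = 0.01172 × 100.0/25.00 = 0.04686 mol
mass of Na2C2O4 = 0.04686 × 134.00 = 6.279 g

6.279 g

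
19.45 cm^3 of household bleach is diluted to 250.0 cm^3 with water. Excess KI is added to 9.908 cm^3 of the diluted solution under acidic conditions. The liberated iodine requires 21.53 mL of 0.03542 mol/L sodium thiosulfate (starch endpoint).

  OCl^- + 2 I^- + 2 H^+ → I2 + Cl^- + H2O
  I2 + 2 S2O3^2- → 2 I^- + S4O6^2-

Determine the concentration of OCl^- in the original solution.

0.4946 mol/L

n(S2O3^2-) = 0.02153 × 0.03542 = 7.626 × 10^-4 mol
n(I2) = n(S2O3^2-)/2 = 3.813 × 10^-4 mol
n(OCl^-) in the aliquot = 3.813 × 10^-4 mol (1:1 ratio)
[OCl^-]_dilute = 3.813 × 10^-4 / 0.009908 = 0.03848 mol/L
[OCl^-]_original = 0.03848 × 250.0/19.45 = 0.4946 mol/L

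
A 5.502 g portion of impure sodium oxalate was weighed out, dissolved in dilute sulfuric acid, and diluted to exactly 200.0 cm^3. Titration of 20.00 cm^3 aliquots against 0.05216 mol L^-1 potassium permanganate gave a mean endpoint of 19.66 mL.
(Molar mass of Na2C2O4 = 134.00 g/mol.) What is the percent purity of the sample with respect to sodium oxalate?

62.44 %

2 MnO4^- + 5 C2O4^2- + 16 H^+ → 2 Mn^2+ + 10 CO2 + 8 H2O
n(KMnO4) per titration = 0.01966 × 0.05216 = 1.025 × 10^-3 mol
From the 5:2 ratio, n(Na2C2O4) in each aliquot = 5/2 × 1.025 × 10^-3 = 2.564 × 10^-3 mol
n(Na2C2O4) in the whole flask = 2.564 × 10^-3 × 200.0/20.00 = 0.02564 mol
mass of Na2C2O4 = 0.02564 × 134.00 = 3.435 g
% Na2C2O4 = 3.435 / 5.502 × 100 = 62.44 %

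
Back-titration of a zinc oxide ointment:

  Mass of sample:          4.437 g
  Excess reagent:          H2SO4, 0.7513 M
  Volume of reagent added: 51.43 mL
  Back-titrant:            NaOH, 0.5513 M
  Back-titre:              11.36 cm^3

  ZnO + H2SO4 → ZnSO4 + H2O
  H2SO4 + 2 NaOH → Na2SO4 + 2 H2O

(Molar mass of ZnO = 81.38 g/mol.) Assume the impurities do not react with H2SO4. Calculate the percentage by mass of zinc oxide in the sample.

n(H2SO4) added = 0.05143 × 0.7513 = 0.03864 mol
n(NaOH) used in back-titration = 0.01136 × 0.5513 = 6.263 × 10^-3 mol
From the 1:2 ratio, n(H2SO4) left over = 1/2 × 6.263 × 10^-3 = 3.131 × 10^-3 mol
n(H2SO4) consumed by analyte = 0.03864 − 3.131 × 10^-3 = 0.03551 mol
n(ZnO) = 0.03551 mol (1:1 ratio)
mass of ZnO = 0.03551 × 81.38 = 2.890 g
% ZnO = 2.890 / 4.437 × 100 = 65.13 %

65.13 %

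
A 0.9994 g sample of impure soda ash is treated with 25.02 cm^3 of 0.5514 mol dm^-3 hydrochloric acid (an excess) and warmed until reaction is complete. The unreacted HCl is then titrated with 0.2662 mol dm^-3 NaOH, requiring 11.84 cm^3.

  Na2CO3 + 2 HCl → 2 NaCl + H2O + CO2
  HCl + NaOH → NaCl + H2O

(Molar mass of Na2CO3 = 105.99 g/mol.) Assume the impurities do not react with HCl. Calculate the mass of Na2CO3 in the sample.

0.5641 g

n(HCl) added = 0.02502 × 0.5514 = 0.01380 mol
n(NaOH) used in back-titration = 0.01184 × 0.2662 = 3.152 × 10^-3 mol
n(HCl) left over = 3.152 × 10^-3 mol (1:1 ratio)
n(HCl) consumed by analyte = 0.01380 − 3.152 × 10^-3 = 0.01064 mol
From the 1:2 ratio, n(Na2CO3) = 1/2 × 0.01064 = 5.322 × 10^-3 mol
mass of Na2CO3 = 5.322 × 10^-3 × 105.99 = 0.5641 g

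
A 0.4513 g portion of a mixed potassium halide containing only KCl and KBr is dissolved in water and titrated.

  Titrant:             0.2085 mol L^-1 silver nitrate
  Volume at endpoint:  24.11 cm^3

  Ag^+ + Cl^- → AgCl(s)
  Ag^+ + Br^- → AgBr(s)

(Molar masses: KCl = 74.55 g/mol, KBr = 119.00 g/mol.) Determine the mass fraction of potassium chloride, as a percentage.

n(AgNO3) = 0.02411 × 0.2085 = 5.027 × 10^-3 mol
Let x = n(KCl), y = n(KBr).
Titrant: 1x + 1y = 5.027 × 10^-3;  mass: 74.55x + 119.00y = 0.4513
Solving, x = 3.305 × 10^-3 mol, y = 1.722 × 10^-3 mol
mass of KCl = 3.305 × 10^-3 × 74.55 = 0.2464 g
% KCl = 0.2464 / 0.4513 × 100 = 54.59 %

54.59 %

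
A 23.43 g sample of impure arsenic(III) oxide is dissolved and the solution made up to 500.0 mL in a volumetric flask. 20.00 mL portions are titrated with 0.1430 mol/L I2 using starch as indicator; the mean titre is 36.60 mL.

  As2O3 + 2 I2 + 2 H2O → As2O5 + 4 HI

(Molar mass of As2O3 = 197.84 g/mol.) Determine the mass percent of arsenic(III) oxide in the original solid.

n(I2) per titration = 0.03660 × 0.1430 = 5.234 × 10^-3 mol
From the 1:2 ratio, n(As2O3) in each aliquot = 1/2 × 5.234 × 10^-3 = 2.617 × 10^-3 mol
n(As2O3) in the whole flask = 2.617 × 10^-3 × 500.0/20.00 = 0.06542 mol
mass of As2O3 = 0.06542 × 197.84 = 12.94 g
% As2O3 = 12.94 / 23.43 × 100 = 55.24 %

55.24 %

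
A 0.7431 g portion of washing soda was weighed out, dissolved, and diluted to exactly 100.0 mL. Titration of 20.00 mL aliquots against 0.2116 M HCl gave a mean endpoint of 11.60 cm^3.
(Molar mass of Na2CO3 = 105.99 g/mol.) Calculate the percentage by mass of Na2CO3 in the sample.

87.52 %

Na2CO3 + 2 HCl → 2 NaCl + H2O + CO2
n(HCl) per titration = 0.01160 × 0.2116 = 2.455 × 10^-3 mol
From the 1:2 ratio, n(Na2CO3) in each aliquot = 1/2 × 2.455 × 10^-3 = 1.227 × 10^-3 mol
n(Na2CO3) in the whole flask = 1.227 × 10^-3 × 100.0/20.00 = 6.136 × 10^-3 mol
mass of Na2CO3 = 6.136 × 10^-3 × 105.99 = 0.6504 g
% Na2CO3 = 0.6504 / 0.7431 × 100 = 87.52 %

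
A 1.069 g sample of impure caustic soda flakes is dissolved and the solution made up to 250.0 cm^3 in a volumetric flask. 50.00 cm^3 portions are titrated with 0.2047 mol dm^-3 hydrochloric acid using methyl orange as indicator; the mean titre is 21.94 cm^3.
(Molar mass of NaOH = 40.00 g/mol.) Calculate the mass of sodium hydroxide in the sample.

0.8982 g

NaOH + HCl → NaCl + H2O
n(HCl) per titration = 0.02194 × 0.2047 = 4.491 × 10^-3 mol
n(NaOH) in each aliquot = 4.491 × 10^-3 mol (1:1 ratio)
n(NaOH) in the whole flask = 4.491 × 10^-3 × 250.0/50.00 = 0.02246 mol
mass of NaOH = 0.02246 × 40.00 = 0.8982 g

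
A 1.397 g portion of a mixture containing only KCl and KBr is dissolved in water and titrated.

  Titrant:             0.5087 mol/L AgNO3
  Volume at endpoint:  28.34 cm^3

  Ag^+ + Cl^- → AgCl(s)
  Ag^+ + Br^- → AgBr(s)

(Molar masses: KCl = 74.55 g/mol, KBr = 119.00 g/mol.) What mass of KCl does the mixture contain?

0.5343 g

n(AgNO3) = 0.02834 × 0.5087 = 0.01442 mol
Let x = n(KCl), y = n(KBr).
Titrant: 1x + 1y = 0.01442;  mass: 74.55x + 119.00y = 1.397
Solving, x = 7.167 × 10^-3 mol, y = 7.250 × 10^-3 mol
mass of KCl = 7.167 × 10^-3 × 74.55 = 0.5343 g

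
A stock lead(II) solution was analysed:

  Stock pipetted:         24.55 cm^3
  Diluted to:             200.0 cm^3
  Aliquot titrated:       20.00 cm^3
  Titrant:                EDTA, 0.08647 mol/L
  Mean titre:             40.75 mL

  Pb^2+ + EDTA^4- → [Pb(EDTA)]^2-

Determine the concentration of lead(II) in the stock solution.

n(EDTA) = 0.04075 × 0.08647 = 3.524 × 10^-3 mol
n(Pb2+) in the aliquot = 3.524 × 10^-3 mol (1:1 ratio)
[Pb2+]_dilute = 3.524 × 10^-3 / 0.02000 = 0.1762 mol/L
Dilution factor = 200.0 / 24.55 = 8.147
[Pb2+]_stock = 0.1762 × 8.147 = 1.435 mol/L

1.435 mol/L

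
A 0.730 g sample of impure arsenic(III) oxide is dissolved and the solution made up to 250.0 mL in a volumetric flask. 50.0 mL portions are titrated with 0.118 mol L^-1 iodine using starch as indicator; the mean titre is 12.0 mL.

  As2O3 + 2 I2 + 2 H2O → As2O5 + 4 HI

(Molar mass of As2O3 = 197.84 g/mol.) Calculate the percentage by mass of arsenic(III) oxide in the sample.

95.9 %

n(I2) per titration = 0.0120 × 0.118 = 1.42 × 10^-3 mol
From the 1:2 ratio, n(As2O3) in each aliquot = 1/2 × 1.42 × 10^-3 = 7.08 × 10^-4 mol
n(As2O3) in the whole flask = 7.08 × 10^-4 × 250.0/50.0 = 3.54 × 10^-3 mol
mass of As2O3 = 3.54 × 10^-3 × 197.84 = 0.700 g
% As2O3 = 0.700 / 0.730 × 100 = 95.9 %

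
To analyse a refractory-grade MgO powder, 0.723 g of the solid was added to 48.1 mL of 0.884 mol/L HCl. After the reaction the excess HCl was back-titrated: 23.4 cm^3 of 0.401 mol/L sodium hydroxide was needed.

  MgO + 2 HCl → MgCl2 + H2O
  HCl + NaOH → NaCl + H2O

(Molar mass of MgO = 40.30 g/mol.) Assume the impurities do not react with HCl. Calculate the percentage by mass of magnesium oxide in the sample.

92.4 %

n(HCl) added = 0.0481 × 0.884 = 0.0425 mol
n(NaOH) used in back-titration = 0.0234 × 0.401 = 9.38 × 10^-3 mol
n(HCl) left over = 9.38 × 10^-3 mol (1:1 ratio)
n(HCl) consumed by analyte = 0.0425 − 9.38 × 10^-3 = 0.0331 mol
From the 1:2 ratio, n(MgO) = 1/2 × 0.0331 = 0.0166 mol
mass of MgO = 0.0166 × 40.30 = 0.668 g
% MgO = 0.668 / 0.723 × 100 = 92.4 %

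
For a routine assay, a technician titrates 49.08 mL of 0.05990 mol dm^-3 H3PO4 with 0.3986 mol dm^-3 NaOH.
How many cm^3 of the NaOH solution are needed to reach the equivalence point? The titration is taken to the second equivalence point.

H3PO4 + 2 NaOH → Na2HPO4 + 2 H2O
n(H3PO4) = 0.04908 L × 0.05990 mol/L = 2.940 × 10^-3 mol
From the 2:1 stoichiometry, n(NaOH) = 2/1 × 2.940 × 10^-3 = 5.880 × 10^-3 mol
V(NaOH) = 5.880 × 10^-3 mol / 0.3986 mol/L = 0.01475 L = 14.75 mL

14.75 mL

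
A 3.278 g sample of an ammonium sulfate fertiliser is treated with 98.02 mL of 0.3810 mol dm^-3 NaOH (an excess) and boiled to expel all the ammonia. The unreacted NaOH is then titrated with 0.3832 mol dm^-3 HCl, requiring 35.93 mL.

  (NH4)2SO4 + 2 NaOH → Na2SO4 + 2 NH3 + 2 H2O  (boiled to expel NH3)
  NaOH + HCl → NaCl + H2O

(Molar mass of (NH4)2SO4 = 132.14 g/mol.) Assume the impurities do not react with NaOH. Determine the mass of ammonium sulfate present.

n(NaOH) added = 0.09802 × 0.3810 = 0.03735 mol
n(HCl) used in back-titration = 0.03593 × 0.3832 = 0.01377 mol
n(NaOH) left over = 0.01377 mol (1:1 ratio)
n(NaOH) consumed by analyte = 0.03735 − 0.01377 = 0.02358 mol
From the 1:2 ratio, n((NH4)2SO4) = 1/2 × 0.02358 = 0.01179 mol
mass of (NH4)2SO4 = 0.01179 × 132.14 = 1.558 g

1.558 g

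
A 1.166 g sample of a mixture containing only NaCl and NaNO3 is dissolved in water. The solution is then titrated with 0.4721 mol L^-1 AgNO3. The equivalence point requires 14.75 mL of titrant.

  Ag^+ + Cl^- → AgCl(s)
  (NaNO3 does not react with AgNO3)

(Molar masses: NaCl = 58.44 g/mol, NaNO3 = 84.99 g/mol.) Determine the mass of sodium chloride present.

0.4069 g

n(AgNO3) = 0.01475 × 0.4721 = 6.963 × 10^-3 mol
Let x = n(NaCl), y = n(NaNO3).
Titrant: 1x = 6.963 × 10^-3;  mass: 58.44x + 84.99y = 1.166
Solving, x = 6.963 × 10^-3 mol, y = 8.931 × 10^-3 mol
mass of NaCl = 6.963 × 10^-3 × 58.44 = 0.4069 g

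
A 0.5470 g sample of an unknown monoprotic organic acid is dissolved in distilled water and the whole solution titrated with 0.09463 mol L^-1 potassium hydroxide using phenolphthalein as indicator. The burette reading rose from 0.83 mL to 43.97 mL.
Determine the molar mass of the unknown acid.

n(KOH) = 0.04314 L × 0.09463 mol/L = 4.082 × 10^-3 mol
n(HA) = 4.082 × 10^-3 mol (1:1 ratio)
M = m / n = 0.5470 g / 4.082 × 10^-3 mol = 134.0 g/mol

134.0 g/mol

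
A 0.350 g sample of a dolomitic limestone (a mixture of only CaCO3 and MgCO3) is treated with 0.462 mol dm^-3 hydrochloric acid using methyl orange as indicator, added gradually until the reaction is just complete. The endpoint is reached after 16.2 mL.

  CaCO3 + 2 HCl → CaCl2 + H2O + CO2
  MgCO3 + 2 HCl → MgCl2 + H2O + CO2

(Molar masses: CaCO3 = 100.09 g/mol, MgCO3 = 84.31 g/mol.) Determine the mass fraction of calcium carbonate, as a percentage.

n(HCl) = 0.0162 × 0.462 = 7.48 × 10^-3 mol
Let x = n(CaCO3), y = n(MgCO3).
Titrant: 2x + 2y = 7.48 × 10^-3;  mass: 100.09x + 84.31y = 0.350
Solving, x = 2.19 × 10^-3 mol, y = 1.56 × 10^-3 mol
mass of CaCO3 = 2.19 × 10^-3 × 100.09 = 0.219 g
% CaCO3 = 0.219 / 0.350 × 100 = 62.5 %

62.5 %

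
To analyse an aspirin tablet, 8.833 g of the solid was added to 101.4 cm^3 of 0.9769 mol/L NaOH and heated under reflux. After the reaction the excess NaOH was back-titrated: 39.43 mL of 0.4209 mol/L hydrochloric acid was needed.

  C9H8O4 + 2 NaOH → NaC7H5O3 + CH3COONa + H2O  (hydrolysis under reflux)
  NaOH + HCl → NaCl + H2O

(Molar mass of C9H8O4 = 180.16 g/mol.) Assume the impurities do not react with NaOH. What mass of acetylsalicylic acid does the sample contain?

7.428 g

n(NaOH) added = 0.1014 × 0.9769 = 0.09906 mol
n(HCl) used in back-titration = 0.03943 × 0.4209 = 0.01660 mol
n(NaOH) left over = 0.01660 mol (1:1 ratio)
n(NaOH) consumed by analyte = 0.09906 − 0.01660 = 0.08246 mol
From the 1:2 ratio, n(C9H8O4) = 1/2 × 0.08246 = 0.04123 mol
mass of C9H8O4 = 0.04123 × 180.16 = 7.428 g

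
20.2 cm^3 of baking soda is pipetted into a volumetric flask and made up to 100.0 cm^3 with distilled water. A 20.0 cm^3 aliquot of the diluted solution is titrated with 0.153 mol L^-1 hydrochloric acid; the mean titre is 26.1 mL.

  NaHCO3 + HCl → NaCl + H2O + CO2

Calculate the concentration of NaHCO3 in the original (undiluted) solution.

0.988 mol/L

n(HCl) = 0.0261 × 0.153 = 3.99 × 10^-3 mol
n(NaHCO3) in the aliquot = 3.99 × 10^-3 mol (1:1 ratio)
[NaHCO3]_dilute = 3.99 × 10^-3 / 0.0200 = 0.200 mol/L
Dilution factor = 100.0 / 20.2 = 4.950
[NaHCO3]_stock = 0.200 × 4.950 = 0.988 mol/L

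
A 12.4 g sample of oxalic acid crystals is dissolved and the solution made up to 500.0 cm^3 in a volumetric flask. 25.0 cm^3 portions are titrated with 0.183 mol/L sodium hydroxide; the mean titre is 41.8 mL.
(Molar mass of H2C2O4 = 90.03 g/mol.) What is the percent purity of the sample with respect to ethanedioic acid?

H2C2O4 + 2 NaOH → Na2C2O4 + 2 H2O
n(NaOH) per titration = 0.0418 × 0.183 = 7.65 × 10^-3 mol
From the 1:2 ratio, n(H2C2O4) in each aliquot = 1/2 × 7.65 × 10^-3 = 3.82 × 10^-3 mol
n(H2C2O4) in the whole flask = 3.82 × 10^-3 × 500.0/25.0 = 0.0765 mol
mass of H2C2O4 = 0.0765 × 90.03 = 6.89 g
% H2C2O4 = 6.89 / 12.4 × 100 = 55.5 %

55.5 %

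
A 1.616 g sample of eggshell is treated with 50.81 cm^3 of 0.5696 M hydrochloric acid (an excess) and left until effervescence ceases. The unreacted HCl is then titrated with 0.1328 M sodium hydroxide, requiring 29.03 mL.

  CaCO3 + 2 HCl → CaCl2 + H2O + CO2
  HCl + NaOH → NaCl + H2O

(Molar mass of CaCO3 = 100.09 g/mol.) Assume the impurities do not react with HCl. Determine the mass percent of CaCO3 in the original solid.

n(HCl) added = 0.05081 × 0.5696 = 0.02894 mol
n(NaOH) used in back-titration = 0.02903 × 0.1328 = 3.855 × 10^-3 mol
n(HCl) left over = 3.855 × 10^-3 mol (1:1 ratio)
n(HCl) consumed by analyte = 0.02894 − 3.855 × 10^-3 = 0.02509 mol
From the 1:2 ratio, n(CaCO3) = 1/2 × 0.02509 = 0.01254 mol
mass of CaCO3 = 0.01254 × 100.09 = 1.255 g
% CaCO3 = 1.255 / 1.616 × 100 = 77.69 %

77.69 %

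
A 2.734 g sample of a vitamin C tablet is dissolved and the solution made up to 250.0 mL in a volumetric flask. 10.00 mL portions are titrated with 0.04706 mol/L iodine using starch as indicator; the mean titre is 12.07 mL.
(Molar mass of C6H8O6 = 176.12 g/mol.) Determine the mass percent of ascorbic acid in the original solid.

C6H8O6 + I2 → C6H6O6 + 2 HI
n(I2) per titration = 0.01207 × 0.04706 = 5.680 × 10^-4 mol
n(C6H8O6) in each aliquot = 5.680 × 10^-4 mol (1:1 ratio)
n(C6H8O6) in the whole flask = 5.680 × 10^-4 × 250.0/10.00 = 0.01420 mol
mass of C6H8O6 = 0.01420 × 176.12 = 2.501 g
% C6H8O6 = 2.501 / 2.734 × 100 = 91.48 %

91.48 %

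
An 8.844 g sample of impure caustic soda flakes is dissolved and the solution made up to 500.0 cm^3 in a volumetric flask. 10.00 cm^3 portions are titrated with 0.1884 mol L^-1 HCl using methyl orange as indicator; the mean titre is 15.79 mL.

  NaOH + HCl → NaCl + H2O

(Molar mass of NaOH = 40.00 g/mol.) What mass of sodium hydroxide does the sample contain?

n(HCl) per titration = 0.01579 × 0.1884 = 2.975 × 10^-3 mol
n(NaOH) in each aliquot = 2.975 × 10^-3 mol (1:1 ratio)
n(NaOH) in the whole flask = 2.975 × 10^-3 × 500.0/10.00 = 0.1487 mol
mass of NaOH = 0.1487 × 40.00 = 5.950 g

5.950 g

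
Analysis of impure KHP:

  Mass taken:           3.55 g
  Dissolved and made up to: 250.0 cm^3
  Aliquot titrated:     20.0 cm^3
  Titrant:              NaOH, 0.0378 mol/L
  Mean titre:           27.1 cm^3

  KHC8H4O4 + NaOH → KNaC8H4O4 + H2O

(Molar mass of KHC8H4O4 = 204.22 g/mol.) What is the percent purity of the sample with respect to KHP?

73.7 %

n(NaOH) per titration = 0.0271 × 0.0378 = 1.02 × 10^-3 mol
n(KHC8H4O4) in each aliquot = 1.02 × 10^-3 mol (1:1 ratio)
n(KHC8H4O4) in the whole flask = 1.02 × 10^-3 × 250.0/20.0 = 0.0128 mol
mass of KHC8H4O4 = 0.0128 × 204.22 = 2.61 g
% KHC8H4O4 = 2.61 / 3.55 × 100 = 73.7 %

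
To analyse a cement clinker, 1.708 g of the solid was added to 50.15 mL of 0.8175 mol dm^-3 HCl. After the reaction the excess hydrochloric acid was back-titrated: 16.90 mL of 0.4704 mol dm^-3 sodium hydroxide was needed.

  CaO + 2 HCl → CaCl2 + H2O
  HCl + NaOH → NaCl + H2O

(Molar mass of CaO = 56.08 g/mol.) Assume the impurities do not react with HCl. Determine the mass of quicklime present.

0.9267 g

n(HCl) added = 0.05015 × 0.8175 = 0.04100 mol
n(NaOH) used in back-titration = 0.01690 × 0.4704 = 7.950 × 10^-3 mol
n(HCl) left over = 7.950 × 10^-3 mol (1:1 ratio)
n(HCl) consumed by analyte = 0.04100 − 7.950 × 10^-3 = 0.03305 mol
From the 1:2 ratio, n(CaO) = 1/2 × 0.03305 = 0.01652 mol
mass of CaO = 0.01652 × 56.08 = 0.9267 g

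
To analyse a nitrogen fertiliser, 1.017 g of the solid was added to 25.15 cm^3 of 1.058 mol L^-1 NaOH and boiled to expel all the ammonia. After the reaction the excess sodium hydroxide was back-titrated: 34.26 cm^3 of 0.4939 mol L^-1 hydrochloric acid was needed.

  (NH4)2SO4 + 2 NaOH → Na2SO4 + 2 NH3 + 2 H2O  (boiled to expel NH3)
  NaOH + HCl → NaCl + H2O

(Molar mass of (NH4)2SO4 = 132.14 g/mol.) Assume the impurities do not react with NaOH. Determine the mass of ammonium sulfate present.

0.6401 g

n(NaOH) added = 0.02515 × 1.058 = 0.02661 mol
n(HCl) used in back-titration = 0.03426 × 0.4939 = 0.01692 mol
n(NaOH) left over = 0.01692 mol (1:1 ratio)
n(NaOH) consumed by analyte = 0.02661 − 0.01692 = 9.688 × 10^-3 mol
From the 1:2 ratio, n((NH4)2SO4) = 1/2 × 9.688 × 10^-3 = 4.844 × 10^-3 mol
mass of (NH4)2SO4 = 4.844 × 10^-3 × 132.14 = 0.6401 g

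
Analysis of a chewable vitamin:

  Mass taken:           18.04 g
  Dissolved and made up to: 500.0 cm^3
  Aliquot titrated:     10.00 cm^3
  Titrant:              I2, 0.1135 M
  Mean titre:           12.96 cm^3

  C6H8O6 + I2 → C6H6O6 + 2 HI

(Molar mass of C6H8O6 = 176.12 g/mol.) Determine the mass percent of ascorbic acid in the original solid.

n(I2) per titration = 0.01296 × 0.1135 = 1.471 × 10^-3 mol
n(C6H8O6) in each aliquot = 1.471 × 10^-3 mol (1:1 ratio)
n(C6H8O6) in the whole flask = 1.471 × 10^-3 × 500.0/10.00 = 0.07355 mol
mass of C6H8O6 = 0.07355 × 176.12 = 12.95 g
% C6H8O6 = 12.95 / 18.04 × 100 = 71.80 %

71.80 %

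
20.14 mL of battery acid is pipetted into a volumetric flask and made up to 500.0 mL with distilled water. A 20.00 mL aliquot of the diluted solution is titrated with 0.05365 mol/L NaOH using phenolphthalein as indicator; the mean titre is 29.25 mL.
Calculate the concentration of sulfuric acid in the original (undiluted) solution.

H2SO4 + 2 NaOH → Na2SO4 + 2 H2O
n(NaOH) = 0.02925 × 0.05365 = 1.569 × 10^-3 mol
From the 1:2 ratio, n(H2SO4) in the aliquot = 1/2 × 1.569 × 10^-3 = 7.846 × 10^-4 mol
[H2SO4]_dilute = 7.846 × 10^-4 / 0.02000 = 0.03923 mol/L
Dilution factor = 500.0 / 20.14 = 24.83
[H2SO4]_stock = 0.03923 × 24.83 = 0.9740 mol/L

0.9740 mol/L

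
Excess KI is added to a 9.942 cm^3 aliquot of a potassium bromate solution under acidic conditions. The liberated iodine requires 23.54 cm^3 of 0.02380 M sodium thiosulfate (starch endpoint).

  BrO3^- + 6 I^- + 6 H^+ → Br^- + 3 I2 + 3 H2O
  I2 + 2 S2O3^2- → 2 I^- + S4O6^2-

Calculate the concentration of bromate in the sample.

0.009392 M

n(S2O3^2-) = 0.02354 × 0.02380 = 5.603 × 10^-4 mol
n(I2) = n(S2O3^2-)/2 = 2.801 × 10^-4 mol
From the 1:3 ratio, n(BrO3^-) in the aliquot = 1/3 × 2.801 × 10^-4 = 9.338 × 10^-5 mol
[BrO3^-] = 9.338 × 10^-5 / 0.009942 = 0.009392 mol/L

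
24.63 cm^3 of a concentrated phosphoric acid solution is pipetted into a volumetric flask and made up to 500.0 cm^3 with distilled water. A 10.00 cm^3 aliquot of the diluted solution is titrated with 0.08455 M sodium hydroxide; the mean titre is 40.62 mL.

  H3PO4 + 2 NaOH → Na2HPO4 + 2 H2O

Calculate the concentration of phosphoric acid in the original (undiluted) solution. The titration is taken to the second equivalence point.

n(NaOH) = 0.04062 × 0.08455 = 3.434 × 10^-3 mol
From the 1:2 ratio, n(H3PO4) in the aliquot = 1/2 × 3.434 × 10^-3 = 1.717 × 10^-3 mol
[H3PO4]_dilute = 1.717 × 10^-3 / 0.01000 = 0.1717 mol/L
Dilution factor = 500.0 / 24.63 = 20.30
[H3PO4]_stock = 0.1717 × 20.30 = 3.486 mol/L

3.486 M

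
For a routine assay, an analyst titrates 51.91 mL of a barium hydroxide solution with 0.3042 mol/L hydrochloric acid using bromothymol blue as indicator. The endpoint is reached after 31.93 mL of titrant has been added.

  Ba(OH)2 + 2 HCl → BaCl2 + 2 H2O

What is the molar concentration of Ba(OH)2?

0.09356 mol/L

n(HCl) = 0.03193 L × 0.3042 mol/L = 9.713 × 10^-3 mol
From the 1:2 mole ratio, n(Ba(OH)2) = 1/2 × 9.713 × 10^-3 = 4.857 × 10^-3 mol
[Ba(OH)2] = 4.857 × 10^-3 mol / 0.05191 L = 0.09356 mol/L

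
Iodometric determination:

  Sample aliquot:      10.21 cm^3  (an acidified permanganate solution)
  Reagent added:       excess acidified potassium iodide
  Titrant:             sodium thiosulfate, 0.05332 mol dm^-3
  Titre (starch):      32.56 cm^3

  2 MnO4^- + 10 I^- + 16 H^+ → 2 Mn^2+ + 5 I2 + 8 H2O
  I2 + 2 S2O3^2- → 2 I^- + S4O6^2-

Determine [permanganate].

n(S2O3^2-) = 0.03256 × 0.05332 = 1.736 × 10^-3 mol
n(I2) = n(S2O3^2-)/2 = 8.680 × 10^-4 mol
From the 2:5 ratio, n(MnO4^-) in the aliquot = 2/5 × 8.680 × 10^-4 = 3.472 × 10^-4 mol
[MnO4^-] = 3.472 × 10^-4 / 0.01021 = 0.03401 mol/L

0.03401 mol/L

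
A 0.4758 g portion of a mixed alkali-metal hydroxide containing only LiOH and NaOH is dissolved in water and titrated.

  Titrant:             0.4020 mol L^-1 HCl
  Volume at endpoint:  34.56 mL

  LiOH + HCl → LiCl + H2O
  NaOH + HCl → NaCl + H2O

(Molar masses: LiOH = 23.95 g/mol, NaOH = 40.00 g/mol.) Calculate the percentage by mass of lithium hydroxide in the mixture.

25.07 %

n(HCl) = 0.03456 × 0.4020 = 0.01389 mol
Let x = n(LiOH), y = n(NaOH).
Titrant: 1x + 1y = 0.01389;  mass: 23.95x + 40.00y = 0.4758
Solving, x = 4.980 × 10^-3 mol, y = 8.913 × 10^-3 mol
mass of LiOH = 4.980 × 10^-3 × 23.95 = 0.1193 g
% LiOH = 0.1193 / 0.4758 × 100 = 25.07 %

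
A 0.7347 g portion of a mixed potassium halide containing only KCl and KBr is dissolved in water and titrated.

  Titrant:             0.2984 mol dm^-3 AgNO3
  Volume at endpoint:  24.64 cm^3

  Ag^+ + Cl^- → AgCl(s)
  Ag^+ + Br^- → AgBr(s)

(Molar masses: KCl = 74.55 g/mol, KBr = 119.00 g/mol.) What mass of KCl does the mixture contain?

n(AgNO3) = 0.02464 × 0.2984 = 7.353 × 10^-3 mol
Let x = n(KCl), y = n(KBr).
Titrant: 1x + 1y = 7.353 × 10^-3;  mass: 74.55x + 119.00y = 0.7347
Solving, x = 3.155 × 10^-3 mol, y = 4.197 × 10^-3 mol
mass of KCl = 3.155 × 10^-3 × 74.55 = 0.2352 g

0.2352 g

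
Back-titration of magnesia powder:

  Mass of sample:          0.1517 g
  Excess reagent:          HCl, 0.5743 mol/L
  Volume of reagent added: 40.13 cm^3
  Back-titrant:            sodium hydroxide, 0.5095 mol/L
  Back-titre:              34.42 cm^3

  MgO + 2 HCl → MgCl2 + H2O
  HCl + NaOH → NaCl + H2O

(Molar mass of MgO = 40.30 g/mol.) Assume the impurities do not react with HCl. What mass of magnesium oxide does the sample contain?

0.1110 g

n(HCl) added = 0.04013 × 0.5743 = 0.02305 mol
n(NaOH) used in back-titration = 0.03442 × 0.5095 = 0.01754 mol
n(HCl) left over = 0.01754 mol (1:1 ratio)
n(HCl) consumed by analyte = 0.02305 − 0.01754 = 5.510 × 10^-3 mol
From the 1:2 ratio, n(MgO) = 1/2 × 5.510 × 10^-3 = 2.755 × 10^-3 mol
mass of MgO = 2.755 × 10^-3 × 40.30 = 0.1110 g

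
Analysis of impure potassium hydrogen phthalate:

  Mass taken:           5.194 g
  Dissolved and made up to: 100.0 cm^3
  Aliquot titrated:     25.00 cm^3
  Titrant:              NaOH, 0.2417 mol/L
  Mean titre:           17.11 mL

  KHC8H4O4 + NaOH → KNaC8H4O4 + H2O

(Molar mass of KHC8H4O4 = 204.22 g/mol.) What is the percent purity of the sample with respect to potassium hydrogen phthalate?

n(NaOH) per titration = 0.01711 × 0.2417 = 4.135 × 10^-3 mol
n(KHC8H4O4) in each aliquot = 4.135 × 10^-3 mol (1:1 ratio)
n(KHC8H4O4) in the whole flask = 4.135 × 10^-3 × 100.0/25.00 = 0.01654 mol
mass of KHC8H4O4 = 0.01654 × 204.22 = 3.378 g
% KHC8H4O4 = 3.378 / 5.194 × 100 = 65.04 %

65.04 %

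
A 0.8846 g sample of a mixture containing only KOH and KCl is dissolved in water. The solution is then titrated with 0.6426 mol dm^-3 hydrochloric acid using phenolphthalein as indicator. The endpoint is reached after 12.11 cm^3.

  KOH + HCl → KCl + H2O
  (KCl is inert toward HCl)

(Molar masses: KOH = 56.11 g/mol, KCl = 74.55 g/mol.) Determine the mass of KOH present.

n(HCl) = 0.01211 × 0.6426 = 7.782 × 10^-3 mol
Let x = n(KOH), y = n(KCl).
Titrant: 1x = 7.782 × 10^-3;  mass: 56.11x + 74.55y = 0.8846
Solving, x = 7.782 × 10^-3 mol, y = 6.009 × 10^-3 mol
mass of KOH = 7.782 × 10^-3 × 56.11 = 0.4366 g

0.4366 g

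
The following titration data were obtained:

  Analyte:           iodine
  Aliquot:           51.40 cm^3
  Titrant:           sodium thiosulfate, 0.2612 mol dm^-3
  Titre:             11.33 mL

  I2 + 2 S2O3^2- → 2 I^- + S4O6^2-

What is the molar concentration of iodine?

n(Na2S2O3) = 0.01133 L × 0.2612 mol/L = 2.959 × 10^-3 mol
From the 1:2 mole ratio, n(I2) = 1/2 × 2.959 × 10^-3 = 1.480 × 10^-3 mol
[I2] = 1.480 × 10^-3 mol / 0.05140 L = 0.02879 mol/L

0.02879 mol/L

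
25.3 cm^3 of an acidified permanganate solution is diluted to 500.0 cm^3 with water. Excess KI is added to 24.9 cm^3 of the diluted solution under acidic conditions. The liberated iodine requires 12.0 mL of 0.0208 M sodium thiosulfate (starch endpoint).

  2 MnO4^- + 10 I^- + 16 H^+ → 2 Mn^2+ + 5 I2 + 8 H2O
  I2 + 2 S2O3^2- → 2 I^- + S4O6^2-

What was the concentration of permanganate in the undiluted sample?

0.0396 M

n(S2O3^2-) = 0.0120 × 0.0208 = 2.50 × 10^-4 mol
n(I2) = n(S2O3^2-)/2 = 1.25 × 10^-4 mol
From the 2:5 ratio, n(MnO4^-) in the aliquot = 2/5 × 1.25 × 10^-4 = 4.99 × 10^-5 mol
[MnO4^-]_dilute = 4.99 × 10^-5 / 0.0249 = 0.00200 mol/L
[MnO4^-]_original = 0.00200 × 500.0/25.3 = 0.0396 mol/L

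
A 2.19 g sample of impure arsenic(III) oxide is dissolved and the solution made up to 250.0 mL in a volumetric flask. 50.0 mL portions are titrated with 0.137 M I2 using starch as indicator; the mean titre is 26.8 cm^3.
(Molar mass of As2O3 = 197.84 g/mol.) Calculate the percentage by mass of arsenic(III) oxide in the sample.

As2O3 + 2 I2 + 2 H2O → As2O5 + 4 HI
n(I2) per titration = 0.0268 × 0.137 = 3.67 × 10^-3 mol
From the 1:2 ratio, n(As2O3) in each aliquot = 1/2 × 3.67 × 10^-3 = 1.84 × 10^-3 mol
n(As2O3) in the whole flask = 1.84 × 10^-3 × 250.0/50.0 = 9.18 × 10^-3 mol
mass of As2O3 = 9.18 × 10^-3 × 197.84 = 1.82 g
% As2O3 = 1.82 / 2.19 × 100 = 82.9 %

82.9 %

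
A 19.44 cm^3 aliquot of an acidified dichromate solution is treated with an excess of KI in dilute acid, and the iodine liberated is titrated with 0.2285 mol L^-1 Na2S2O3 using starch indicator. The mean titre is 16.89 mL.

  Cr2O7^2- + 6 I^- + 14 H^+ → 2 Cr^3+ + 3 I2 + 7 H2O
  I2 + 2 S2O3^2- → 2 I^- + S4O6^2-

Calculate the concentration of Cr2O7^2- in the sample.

n(S2O3^2-) = 0.01689 × 0.2285 = 3.859 × 10^-3 mol
n(I2) = n(S2O3^2-)/2 = 1.930 × 10^-3 mol
From the 1:3 ratio, n(Cr2O7^2-) in the aliquot = 1/3 × 1.930 × 10^-3 = 6.432 × 10^-4 mol
[Cr2O7^2-] = 6.432 × 10^-4 / 0.01944 = 0.03309 mol/L

0.03309 mol/L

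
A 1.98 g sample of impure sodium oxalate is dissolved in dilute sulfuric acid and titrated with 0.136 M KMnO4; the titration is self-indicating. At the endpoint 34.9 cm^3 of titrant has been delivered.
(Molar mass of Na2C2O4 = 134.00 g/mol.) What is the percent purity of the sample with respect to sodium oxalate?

80.3 %

2 MnO4^- + 5 C2O4^2- + 16 H^+ → 2 Mn^2+ + 10 CO2 + 8 H2O
n(KMnO4) = 0.0349 L × 0.136 mol/L = 4.75 × 10^-3 mol
From the 5:2 ratio, n(Na2C2O4) = 5/2 × 4.75 × 10^-3 = 0.0119 mol
mass of Na2C2O4 = 0.0119 × 134.00 g/mol = 1.59 g
% Na2C2O4 = 1.59 / 1.98 × 100 = 80.3 %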